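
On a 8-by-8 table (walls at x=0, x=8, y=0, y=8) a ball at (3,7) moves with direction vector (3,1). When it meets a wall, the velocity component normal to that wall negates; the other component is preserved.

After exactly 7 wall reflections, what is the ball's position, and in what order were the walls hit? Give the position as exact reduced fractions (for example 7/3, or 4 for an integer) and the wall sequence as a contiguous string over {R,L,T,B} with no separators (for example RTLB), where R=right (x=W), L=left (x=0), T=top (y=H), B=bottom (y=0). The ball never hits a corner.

1. t=1 → T at (6,8); v=(3,-1)
2. t=2/3 → R at (8,22/3); v=(-3,-1)
3. t=8/3 → L at (0,14/3); v=(3,-1)
4. t=8/3 → R at (8,2); v=(-3,-1)
5. t=2 → B at (2,0); v=(-3,1)
6. t=2/3 → L at (0,2/3); v=(3,1)
7. t=8/3 → R at (8,10/3); v=(-3,1)

Final position: (8,10/3)
Wall sequence: TRLRBLR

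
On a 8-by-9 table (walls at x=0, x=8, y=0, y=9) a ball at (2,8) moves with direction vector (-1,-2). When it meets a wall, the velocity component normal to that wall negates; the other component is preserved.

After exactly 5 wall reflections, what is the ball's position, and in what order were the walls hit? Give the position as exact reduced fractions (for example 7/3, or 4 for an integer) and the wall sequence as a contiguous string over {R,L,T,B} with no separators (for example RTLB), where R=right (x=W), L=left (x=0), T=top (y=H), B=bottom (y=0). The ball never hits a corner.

Final position: (5,0)
Wall sequence: LBTRB

1. t=2 → L at (0,4); v=(1,-2)
2. t=2 → B at (2,0); v=(1,2)
3. t=9/2 → T at (13/2,9); v=(1,-2)
4. t=3/2 → R at (8,6); v=(-1,-2)
5. t=3 → B at (5,0); v=(-1,2)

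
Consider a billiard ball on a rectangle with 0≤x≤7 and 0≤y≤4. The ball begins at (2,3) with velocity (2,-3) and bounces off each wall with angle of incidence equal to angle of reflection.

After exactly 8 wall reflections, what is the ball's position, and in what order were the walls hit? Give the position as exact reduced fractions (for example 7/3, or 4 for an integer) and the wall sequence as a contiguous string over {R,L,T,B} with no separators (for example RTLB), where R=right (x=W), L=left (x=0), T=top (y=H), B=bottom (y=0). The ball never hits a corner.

1. t=1 → B at (4,0); v=(2,3)
2. t=4/3 → T at (20/3,4); v=(2,-3)
3. t=1/6 → R at (7,7/2); v=(-2,-3)
4. t=7/6 → B at (14/3,0); v=(-2,3)
5. t=4/3 → T at (2,4); v=(-2,-3)
6. t=1 → L at (0,1); v=(2,-3)
7. t=1/3 → B at (2/3,0); v=(2,3)
8. t=4/3 → T at (10/3,4); v=(2,-3)

Final position: (10/3,4)
Wall sequence: BTRBTLBT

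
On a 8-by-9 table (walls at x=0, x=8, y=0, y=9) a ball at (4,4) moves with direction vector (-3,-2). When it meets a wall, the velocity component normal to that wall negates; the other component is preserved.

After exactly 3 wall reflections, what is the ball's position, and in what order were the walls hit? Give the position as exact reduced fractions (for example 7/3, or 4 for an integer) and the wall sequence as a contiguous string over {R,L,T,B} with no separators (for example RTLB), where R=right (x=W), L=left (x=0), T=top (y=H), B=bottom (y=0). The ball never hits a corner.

1. t=4/3 → L at (0,4/3); v=(3,-2)
2. t=2/3 → B at (2,0); v=(3,2)
3. t=2 → R at (8,4); v=(-3,2)

Final position: (8,4)
Wall sequence: LBR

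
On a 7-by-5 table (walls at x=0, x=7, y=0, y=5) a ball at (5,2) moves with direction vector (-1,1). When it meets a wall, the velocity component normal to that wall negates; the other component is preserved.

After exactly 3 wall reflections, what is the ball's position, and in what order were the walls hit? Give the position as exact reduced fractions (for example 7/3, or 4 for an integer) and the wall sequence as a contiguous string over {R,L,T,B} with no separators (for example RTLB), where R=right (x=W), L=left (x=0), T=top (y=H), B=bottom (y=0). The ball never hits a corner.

Final position: (3,0)
Wall sequence: TLB

1. t=3 → T at (2,5); v=(-1,-1)
2. t=2 → L at (0,3); v=(1,-1)
3. t=3 → B at (3,0); v=(1,1)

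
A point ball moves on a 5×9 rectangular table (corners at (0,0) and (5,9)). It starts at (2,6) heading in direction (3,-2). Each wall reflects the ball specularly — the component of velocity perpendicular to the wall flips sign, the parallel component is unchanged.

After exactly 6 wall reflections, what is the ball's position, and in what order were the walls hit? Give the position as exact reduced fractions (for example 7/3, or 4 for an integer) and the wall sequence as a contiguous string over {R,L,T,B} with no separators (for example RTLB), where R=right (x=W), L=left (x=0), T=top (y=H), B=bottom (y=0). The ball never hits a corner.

1. t=1 → R at (5,4); v=(-3,-2)
2. t=5/3 → L at (0,2/3); v=(3,-2)
3. t=1/3 → B at (1,0); v=(3,2)
4. t=4/3 → R at (5,8/3); v=(-3,2)
5. t=5/3 → L at (0,6); v=(3,2)
6. t=3/2 → T at (9/2,9); v=(3,-2)

Final position: (9/2,9)
Wall sequence: RLBRLT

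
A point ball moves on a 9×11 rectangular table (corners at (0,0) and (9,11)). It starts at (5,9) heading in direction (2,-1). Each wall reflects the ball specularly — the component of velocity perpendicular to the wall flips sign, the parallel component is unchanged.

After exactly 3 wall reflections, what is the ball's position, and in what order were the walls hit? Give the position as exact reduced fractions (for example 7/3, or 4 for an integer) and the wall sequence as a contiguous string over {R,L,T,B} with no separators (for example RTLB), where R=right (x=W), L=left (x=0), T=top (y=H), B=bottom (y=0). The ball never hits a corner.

1. t=2 → R at (9,7); v=(-2,-1)
2. t=9/2 → L at (0,5/2); v=(2,-1)
3. t=5/2 → B at (5,0); v=(2,1)

Final position: (5,0)
Wall sequence: RLB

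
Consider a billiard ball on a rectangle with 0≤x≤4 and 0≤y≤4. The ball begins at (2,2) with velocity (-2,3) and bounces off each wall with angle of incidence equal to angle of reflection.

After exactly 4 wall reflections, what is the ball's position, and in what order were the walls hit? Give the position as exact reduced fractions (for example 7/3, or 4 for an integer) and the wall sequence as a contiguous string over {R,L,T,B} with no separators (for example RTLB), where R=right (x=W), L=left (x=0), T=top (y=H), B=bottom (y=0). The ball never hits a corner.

Final position: (4,3)
Wall sequence: TLBR

1. t=2/3 → T at (2/3,4); v=(-2,-3)
2. t=1/3 → L at (0,3); v=(2,-3)
3. t=1 → B at (2,0); v=(2,3)
4. t=1 → R at (4,3); v=(-2,3)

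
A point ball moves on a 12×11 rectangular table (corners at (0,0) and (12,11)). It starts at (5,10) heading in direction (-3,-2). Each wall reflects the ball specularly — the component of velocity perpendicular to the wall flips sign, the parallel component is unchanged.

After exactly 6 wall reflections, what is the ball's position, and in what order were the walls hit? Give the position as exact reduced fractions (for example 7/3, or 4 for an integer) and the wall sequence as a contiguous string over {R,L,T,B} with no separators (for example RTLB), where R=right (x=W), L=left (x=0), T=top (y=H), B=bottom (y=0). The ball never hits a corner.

1. t=5/3 → L at (0,20/3); v=(3,-2)
2. t=10/3 → B at (10,0); v=(3,2)
3. t=2/3 → R at (12,4/3); v=(-3,2)
4. t=4 → L at (0,28/3); v=(3,2)
5. t=5/6 → T at (5/2,11); v=(3,-2)
6. t=19/6 → R at (12,14/3); v=(-3,-2)

Final position: (12,14/3)
Wall sequence: LBRLTR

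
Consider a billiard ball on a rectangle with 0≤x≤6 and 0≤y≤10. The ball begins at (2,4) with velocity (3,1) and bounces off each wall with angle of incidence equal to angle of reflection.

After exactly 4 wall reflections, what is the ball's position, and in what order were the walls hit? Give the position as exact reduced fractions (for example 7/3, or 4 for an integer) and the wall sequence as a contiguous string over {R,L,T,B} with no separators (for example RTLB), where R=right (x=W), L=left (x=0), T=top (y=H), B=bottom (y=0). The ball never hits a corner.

1. t=4/3 → R at (6,16/3); v=(-3,1)
2. t=2 → L at (0,22/3); v=(3,1)
3. t=2 → R at (6,28/3); v=(-3,1)
4. t=2/3 → T at (4,10); v=(-3,-1)

Final position: (4,10)
Wall sequence: RLRT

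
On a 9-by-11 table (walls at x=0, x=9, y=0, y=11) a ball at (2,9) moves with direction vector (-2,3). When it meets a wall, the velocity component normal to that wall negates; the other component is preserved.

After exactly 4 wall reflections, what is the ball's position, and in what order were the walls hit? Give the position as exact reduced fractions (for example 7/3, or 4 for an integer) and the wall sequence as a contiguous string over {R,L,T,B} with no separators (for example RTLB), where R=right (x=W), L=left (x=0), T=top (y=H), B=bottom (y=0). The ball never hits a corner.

1. t=2/3 → T at (2/3,11); v=(-2,-3)
2. t=1/3 → L at (0,10); v=(2,-3)
3. t=10/3 → B at (20/3,0); v=(2,3)
4. t=7/6 → R at (9,7/2); v=(-2,3)

Final position: (9,7/2)
Wall sequence: TLBR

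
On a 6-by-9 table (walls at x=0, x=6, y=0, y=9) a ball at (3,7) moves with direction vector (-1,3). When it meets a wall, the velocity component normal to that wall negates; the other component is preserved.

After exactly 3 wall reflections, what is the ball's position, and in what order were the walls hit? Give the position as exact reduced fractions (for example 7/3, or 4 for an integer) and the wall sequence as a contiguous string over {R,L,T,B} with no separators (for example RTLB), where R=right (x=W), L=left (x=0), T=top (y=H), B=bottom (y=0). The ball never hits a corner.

1. t=2/3 → T at (7/3,9); v=(-1,-3)
2. t=7/3 → L at (0,2); v=(1,-3)
3. t=2/3 → B at (2/3,0); v=(1,3)

Final position: (2/3,0)
Wall sequence: TLB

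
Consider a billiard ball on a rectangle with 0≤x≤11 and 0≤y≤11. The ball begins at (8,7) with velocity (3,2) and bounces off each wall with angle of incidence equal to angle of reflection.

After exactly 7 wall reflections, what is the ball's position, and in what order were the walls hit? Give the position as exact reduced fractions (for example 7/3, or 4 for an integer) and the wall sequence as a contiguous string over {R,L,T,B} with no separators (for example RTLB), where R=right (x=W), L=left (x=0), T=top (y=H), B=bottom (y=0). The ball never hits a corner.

1. t=1 → R at (11,9); v=(-3,2)
2. t=1 → T at (8,11); v=(-3,-2)
3. t=8/3 → L at (0,17/3); v=(3,-2)
4. t=17/6 → B at (17/2,0); v=(3,2)
5. t=5/6 → R at (11,5/3); v=(-3,2)
6. t=11/3 → L at (0,9); v=(3,2)
7. t=1 → T at (3,11); v=(3,-2)

Final position: (3,11)
Wall sequence: RTLBRLT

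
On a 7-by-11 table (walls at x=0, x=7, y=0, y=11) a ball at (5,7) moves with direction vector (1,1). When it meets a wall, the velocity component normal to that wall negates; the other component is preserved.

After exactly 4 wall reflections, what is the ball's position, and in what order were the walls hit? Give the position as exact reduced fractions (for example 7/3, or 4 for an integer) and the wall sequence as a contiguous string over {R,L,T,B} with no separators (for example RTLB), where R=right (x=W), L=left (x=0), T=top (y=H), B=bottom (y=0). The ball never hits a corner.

1. t=2 → R at (7,9); v=(-1,1)
2. t=2 → T at (5,11); v=(-1,-1)
3. t=5 → L at (0,6); v=(1,-1)
4. t=6 → B at (6,0); v=(1,1)

Final position: (6,0)
Wall sequence: RTLB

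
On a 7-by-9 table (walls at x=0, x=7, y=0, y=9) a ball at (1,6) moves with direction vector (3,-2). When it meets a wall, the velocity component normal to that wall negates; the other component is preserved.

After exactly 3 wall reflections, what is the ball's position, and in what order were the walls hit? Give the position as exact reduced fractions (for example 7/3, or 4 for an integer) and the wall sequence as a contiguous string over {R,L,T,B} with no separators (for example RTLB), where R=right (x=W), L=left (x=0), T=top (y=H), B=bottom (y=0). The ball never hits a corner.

Final position: (0,8/3)
Wall sequence: RBL

1. t=2 → R at (7,2); v=(-3,-2)
2. t=1 → B at (4,0); v=(-3,2)
3. t=4/3 → L at (0,8/3); v=(3,2)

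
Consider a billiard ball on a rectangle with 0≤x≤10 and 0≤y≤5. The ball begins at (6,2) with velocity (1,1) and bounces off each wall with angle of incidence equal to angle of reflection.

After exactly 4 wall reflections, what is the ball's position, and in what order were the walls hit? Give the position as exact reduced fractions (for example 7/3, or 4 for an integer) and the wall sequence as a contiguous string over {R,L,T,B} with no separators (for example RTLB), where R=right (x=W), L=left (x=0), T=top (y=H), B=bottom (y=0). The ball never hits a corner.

Final position: (1,5)
Wall sequence: TRBT

1. t=3 → T at (9,5); v=(1,-1)
2. t=1 → R at (10,4); v=(-1,-1)
3. t=4 → B at (6,0); v=(-1,1)
4. t=5 → T at (1,5); v=(-1,-1)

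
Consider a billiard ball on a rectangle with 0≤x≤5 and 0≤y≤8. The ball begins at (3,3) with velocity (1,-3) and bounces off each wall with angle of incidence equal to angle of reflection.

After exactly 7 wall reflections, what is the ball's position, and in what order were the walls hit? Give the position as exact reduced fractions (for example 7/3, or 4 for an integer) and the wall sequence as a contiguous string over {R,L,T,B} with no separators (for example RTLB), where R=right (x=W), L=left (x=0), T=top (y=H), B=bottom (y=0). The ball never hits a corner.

1. t=1 → B at (4,0); v=(1,3)
2. t=1 → R at (5,3); v=(-1,3)
3. t=5/3 → T at (10/3,8); v=(-1,-3)
4. t=8/3 → B at (2/3,0); v=(-1,3)
5. t=2/3 → L at (0,2); v=(1,3)
6. t=2 → T at (2,8); v=(1,-3)
7. t=8/3 → B at (14/3,0); v=(1,3)

Final position: (14/3,0)
Wall sequence: BRTBLTB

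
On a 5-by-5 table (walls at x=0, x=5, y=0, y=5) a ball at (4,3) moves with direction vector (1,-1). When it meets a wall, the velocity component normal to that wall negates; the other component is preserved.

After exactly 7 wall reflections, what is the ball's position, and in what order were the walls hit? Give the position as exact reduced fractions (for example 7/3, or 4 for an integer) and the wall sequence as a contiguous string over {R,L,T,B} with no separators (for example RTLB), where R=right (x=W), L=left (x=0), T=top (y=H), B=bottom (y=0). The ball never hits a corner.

Final position: (0,3)
Wall sequence: RBLTRBL

1. t=1 → R at (5,2); v=(-1,-1)
2. t=2 → B at (3,0); v=(-1,1)
3. t=3 → L at (0,3); v=(1,1)
4. t=2 → T at (2,5); v=(1,-1)
5. t=3 → R at (5,2); v=(-1,-1)
6. t=2 → B at (3,0); v=(-1,1)
7. t=3 → L at (0,3); v=(1,1)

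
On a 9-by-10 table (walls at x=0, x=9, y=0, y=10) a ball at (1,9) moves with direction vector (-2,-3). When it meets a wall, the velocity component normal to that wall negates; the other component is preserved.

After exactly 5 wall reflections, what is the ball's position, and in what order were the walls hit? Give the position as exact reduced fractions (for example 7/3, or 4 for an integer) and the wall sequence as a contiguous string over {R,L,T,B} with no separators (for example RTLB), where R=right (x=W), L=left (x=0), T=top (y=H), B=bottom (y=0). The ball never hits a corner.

1. t=1/2 → L at (0,15/2); v=(2,-3)
2. t=5/2 → B at (5,0); v=(2,3)
3. t=2 → R at (9,6); v=(-2,3)
4. t=4/3 → T at (19/3,10); v=(-2,-3)
5. t=19/6 → L at (0,1/2); v=(2,-3)

Final position: (0,1/2)
Wall sequence: LBRTL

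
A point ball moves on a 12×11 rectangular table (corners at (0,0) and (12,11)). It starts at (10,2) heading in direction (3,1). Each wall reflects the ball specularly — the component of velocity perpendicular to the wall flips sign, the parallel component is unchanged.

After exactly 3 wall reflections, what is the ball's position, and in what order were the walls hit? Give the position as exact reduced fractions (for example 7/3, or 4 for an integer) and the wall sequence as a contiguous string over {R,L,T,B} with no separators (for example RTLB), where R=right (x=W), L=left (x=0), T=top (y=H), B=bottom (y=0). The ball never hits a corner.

Final position: (12,32/3)
Wall sequence: RLR

1. t=2/3 → R at (12,8/3); v=(-3,1)
2. t=4 → L at (0,20/3); v=(3,1)
3. t=4 → R at (12,32/3); v=(-3,1)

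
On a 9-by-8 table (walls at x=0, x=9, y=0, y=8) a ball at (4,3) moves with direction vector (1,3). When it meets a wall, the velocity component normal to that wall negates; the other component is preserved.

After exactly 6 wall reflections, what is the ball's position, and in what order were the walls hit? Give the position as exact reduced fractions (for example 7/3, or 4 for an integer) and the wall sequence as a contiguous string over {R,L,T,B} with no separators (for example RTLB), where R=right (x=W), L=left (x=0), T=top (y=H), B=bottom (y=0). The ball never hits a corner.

Final position: (5/3,8)
Wall sequence: TBRTBT

1. t=5/3 → T at (17/3,8); v=(1,-3)
2. t=8/3 → B at (25/3,0); v=(1,3)
3. t=2/3 → R at (9,2); v=(-1,3)
4. t=2 → T at (7,8); v=(-1,-3)
5. t=8/3 → B at (13/3,0); v=(-1,3)
6. t=8/3 → T at (5/3,8); v=(-1,-3)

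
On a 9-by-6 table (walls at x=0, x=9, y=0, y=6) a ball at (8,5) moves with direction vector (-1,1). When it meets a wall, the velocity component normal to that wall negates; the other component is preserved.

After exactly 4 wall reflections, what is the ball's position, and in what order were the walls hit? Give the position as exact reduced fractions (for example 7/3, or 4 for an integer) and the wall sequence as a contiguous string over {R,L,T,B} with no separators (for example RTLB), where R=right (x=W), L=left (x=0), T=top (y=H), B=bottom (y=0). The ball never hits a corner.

1. t=1 → T at (7,6); v=(-1,-1)
2. t=6 → B at (1,0); v=(-1,1)
3. t=1 → L at (0,1); v=(1,1)
4. t=5 → T at (5,6); v=(1,-1)

Final position: (5,6)
Wall sequence: TBLT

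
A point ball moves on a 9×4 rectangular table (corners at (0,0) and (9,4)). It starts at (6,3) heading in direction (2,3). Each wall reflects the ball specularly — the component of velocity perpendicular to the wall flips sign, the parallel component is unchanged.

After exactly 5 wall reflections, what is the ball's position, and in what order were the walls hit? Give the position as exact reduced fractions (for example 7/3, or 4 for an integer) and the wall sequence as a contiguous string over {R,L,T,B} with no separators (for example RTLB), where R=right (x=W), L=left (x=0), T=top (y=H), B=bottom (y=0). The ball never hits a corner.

1. t=1/3 → T at (20/3,4); v=(2,-3)
2. t=7/6 → R at (9,1/2); v=(-2,-3)
3. t=1/6 → B at (26/3,0); v=(-2,3)
4. t=4/3 → T at (6,4); v=(-2,-3)
5. t=4/3 → B at (10/3,0); v=(-2,3)

Final position: (10/3,0)
Wall sequence: TRBTB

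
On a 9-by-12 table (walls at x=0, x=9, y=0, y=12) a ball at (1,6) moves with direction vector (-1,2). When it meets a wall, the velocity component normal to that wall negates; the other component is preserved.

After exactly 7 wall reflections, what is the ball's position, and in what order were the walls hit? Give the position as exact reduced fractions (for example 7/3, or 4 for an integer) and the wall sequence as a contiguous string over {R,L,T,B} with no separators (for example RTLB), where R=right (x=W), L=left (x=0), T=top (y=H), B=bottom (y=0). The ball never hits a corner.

Final position: (2,0)
Wall sequence: LTBRTLB

1. t=1 → L at (0,8); v=(1,2)
2. t=2 → T at (2,12); v=(1,-2)
3. t=6 → B at (8,0); v=(1,2)
4. t=1 → R at (9,2); v=(-1,2)
5. t=5 → T at (4,12); v=(-1,-2)
6. t=4 → L at (0,4); v=(1,-2)
7. t=2 → B at (2,0); v=(1,2)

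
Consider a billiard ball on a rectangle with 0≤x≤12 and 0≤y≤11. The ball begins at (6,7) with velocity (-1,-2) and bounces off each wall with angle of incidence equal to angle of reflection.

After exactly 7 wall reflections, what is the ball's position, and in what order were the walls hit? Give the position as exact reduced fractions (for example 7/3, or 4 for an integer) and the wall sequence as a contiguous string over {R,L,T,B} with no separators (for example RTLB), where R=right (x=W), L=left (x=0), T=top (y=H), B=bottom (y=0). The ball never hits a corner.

1. t=7/2 → B at (5/2,0); v=(-1,2)
2. t=5/2 → L at (0,5); v=(1,2)
3. t=3 → T at (3,11); v=(1,-2)
4. t=11/2 → B at (17/2,0); v=(1,2)
5. t=7/2 → R at (12,7); v=(-1,2)
6. t=2 → T at (10,11); v=(-1,-2)
7. t=11/2 → B at (9/2,0); v=(-1,2)

Final position: (9/2,0)
Wall sequence: BLTBRTB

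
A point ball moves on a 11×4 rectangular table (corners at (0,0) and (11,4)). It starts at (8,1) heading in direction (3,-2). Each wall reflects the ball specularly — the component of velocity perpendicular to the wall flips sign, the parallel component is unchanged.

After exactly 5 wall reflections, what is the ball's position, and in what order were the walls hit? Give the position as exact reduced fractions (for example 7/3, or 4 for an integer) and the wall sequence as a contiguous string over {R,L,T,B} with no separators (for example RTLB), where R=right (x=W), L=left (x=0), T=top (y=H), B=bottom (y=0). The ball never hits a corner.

Final position: (0,1/3)
Wall sequence: BRTBL

1. t=1/2 → B at (19/2,0); v=(3,2)
2. t=1/2 → R at (11,1); v=(-3,2)
3. t=3/2 → T at (13/2,4); v=(-3,-2)
4. t=2 → B at (1/2,0); v=(-3,2)
5. t=1/6 → L at (0,1/3); v=(3,2)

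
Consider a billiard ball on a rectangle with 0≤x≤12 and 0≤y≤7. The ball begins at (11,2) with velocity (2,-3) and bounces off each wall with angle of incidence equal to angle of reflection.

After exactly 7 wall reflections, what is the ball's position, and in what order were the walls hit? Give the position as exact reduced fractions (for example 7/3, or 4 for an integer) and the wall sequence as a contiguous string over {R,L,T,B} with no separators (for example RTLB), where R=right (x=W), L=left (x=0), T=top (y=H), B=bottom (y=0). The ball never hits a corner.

Final position: (7,0)
Wall sequence: RBTBLTB

1. t=1/2 → R at (12,1/2); v=(-2,-3)
2. t=1/6 → B at (35/3,0); v=(-2,3)
3. t=7/3 → T at (7,7); v=(-2,-3)
4. t=7/3 → B at (7/3,0); v=(-2,3)
5. t=7/6 → L at (0,7/2); v=(2,3)
6. t=7/6 → T at (7/3,7); v=(2,-3)
7. t=7/3 → B at (7,0); v=(2,3)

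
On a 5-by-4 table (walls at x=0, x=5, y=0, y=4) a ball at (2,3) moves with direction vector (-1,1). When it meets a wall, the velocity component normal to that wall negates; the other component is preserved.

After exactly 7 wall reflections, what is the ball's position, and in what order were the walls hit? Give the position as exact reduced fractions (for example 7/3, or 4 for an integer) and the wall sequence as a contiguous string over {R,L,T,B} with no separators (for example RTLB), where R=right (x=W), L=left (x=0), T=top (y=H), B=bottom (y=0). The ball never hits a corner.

1. t=1 → T at (1,4); v=(-1,-1)
2. t=1 → L at (0,3); v=(1,-1)
3. t=3 → B at (3,0); v=(1,1)
4. t=2 → R at (5,2); v=(-1,1)
5. t=2 → T at (3,4); v=(-1,-1)
6. t=3 → L at (0,1); v=(1,-1)
7. t=1 → B at (1,0); v=(1,1)

Final position: (1,0)
Wall sequence: TLBRTLB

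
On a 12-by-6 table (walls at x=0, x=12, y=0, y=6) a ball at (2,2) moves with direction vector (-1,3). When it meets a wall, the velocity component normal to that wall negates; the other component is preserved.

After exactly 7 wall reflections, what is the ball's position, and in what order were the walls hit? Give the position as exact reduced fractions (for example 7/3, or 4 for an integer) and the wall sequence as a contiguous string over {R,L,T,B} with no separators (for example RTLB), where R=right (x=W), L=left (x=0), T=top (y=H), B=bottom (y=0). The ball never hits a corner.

Final position: (28/3,0)
Wall sequence: TLBTBTB

1. t=4/3 → T at (2/3,6); v=(-1,-3)
2. t=2/3 → L at (0,4); v=(1,-3)
3. t=4/3 → B at (4/3,0); v=(1,3)
4. t=2 → T at (10/3,6); v=(1,-3)
5. t=2 → B at (16/3,0); v=(1,3)
6. t=2 → T at (22/3,6); v=(1,-3)
7. t=2 → B at (28/3,0); v=(1,3)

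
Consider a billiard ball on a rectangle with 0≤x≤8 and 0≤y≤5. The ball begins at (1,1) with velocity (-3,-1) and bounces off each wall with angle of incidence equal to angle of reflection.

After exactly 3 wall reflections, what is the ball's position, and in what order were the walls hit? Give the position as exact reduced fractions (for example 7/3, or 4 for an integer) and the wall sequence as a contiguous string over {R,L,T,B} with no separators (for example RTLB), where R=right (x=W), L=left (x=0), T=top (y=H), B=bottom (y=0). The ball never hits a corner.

1. t=1/3 → L at (0,2/3); v=(3,-1)
2. t=2/3 → B at (2,0); v=(3,1)
3. t=2 → R at (8,2); v=(-3,1)

Final position: (8,2)
Wall sequence: LBR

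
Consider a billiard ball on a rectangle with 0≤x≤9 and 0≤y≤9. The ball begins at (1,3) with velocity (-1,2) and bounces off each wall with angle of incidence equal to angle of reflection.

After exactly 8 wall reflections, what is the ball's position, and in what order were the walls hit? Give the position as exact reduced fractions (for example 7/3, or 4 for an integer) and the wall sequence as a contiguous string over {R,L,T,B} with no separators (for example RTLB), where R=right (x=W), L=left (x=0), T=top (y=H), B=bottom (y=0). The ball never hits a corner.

1. t=1 → L at (0,5); v=(1,2)
2. t=2 → T at (2,9); v=(1,-2)
3. t=9/2 → B at (13/2,0); v=(1,2)
4. t=5/2 → R at (9,5); v=(-1,2)
5. t=2 → T at (7,9); v=(-1,-2)
6. t=9/2 → B at (5/2,0); v=(-1,2)
7. t=5/2 → L at (0,5); v=(1,2)
8. t=2 → T at (2,9); v=(1,-2)

Final position: (2,9)
Wall sequence: LTBRTBLT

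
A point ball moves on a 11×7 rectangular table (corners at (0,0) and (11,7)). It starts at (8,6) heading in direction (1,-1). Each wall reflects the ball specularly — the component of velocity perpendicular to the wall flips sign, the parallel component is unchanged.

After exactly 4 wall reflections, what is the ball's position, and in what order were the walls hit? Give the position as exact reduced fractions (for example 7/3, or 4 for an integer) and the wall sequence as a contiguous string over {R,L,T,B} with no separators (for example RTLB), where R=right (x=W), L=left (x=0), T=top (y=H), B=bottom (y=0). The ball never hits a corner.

Final position: (0,6)
Wall sequence: RBTL

1. t=3 → R at (11,3); v=(-1,-1)
2. t=3 → B at (8,0); v=(-1,1)
3. t=7 → T at (1,7); v=(-1,-1)
4. t=1 → L at (0,6); v=(1,-1)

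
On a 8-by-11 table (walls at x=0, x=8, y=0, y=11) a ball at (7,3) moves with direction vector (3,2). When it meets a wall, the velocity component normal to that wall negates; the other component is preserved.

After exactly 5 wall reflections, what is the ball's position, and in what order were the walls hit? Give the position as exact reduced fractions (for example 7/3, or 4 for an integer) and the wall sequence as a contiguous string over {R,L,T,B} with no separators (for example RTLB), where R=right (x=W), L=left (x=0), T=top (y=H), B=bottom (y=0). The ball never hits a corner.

1. t=1/3 → R at (8,11/3); v=(-3,2)
2. t=8/3 → L at (0,9); v=(3,2)
3. t=1 → T at (3,11); v=(3,-2)
4. t=5/3 → R at (8,23/3); v=(-3,-2)
5. t=8/3 → L at (0,7/3); v=(3,-2)

Final position: (0,7/3)
Wall sequence: RLTRL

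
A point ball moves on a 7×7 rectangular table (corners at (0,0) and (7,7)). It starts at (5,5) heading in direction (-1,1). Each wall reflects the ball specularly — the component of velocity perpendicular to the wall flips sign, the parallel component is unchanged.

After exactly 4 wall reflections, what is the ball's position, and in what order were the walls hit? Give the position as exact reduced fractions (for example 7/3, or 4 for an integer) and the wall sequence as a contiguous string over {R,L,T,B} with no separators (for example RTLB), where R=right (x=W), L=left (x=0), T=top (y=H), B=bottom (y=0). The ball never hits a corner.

Final position: (7,3)
Wall sequence: TLBR

1. t=2 → T at (3,7); v=(-1,-1)
2. t=3 → L at (0,4); v=(1,-1)
3. t=4 → B at (4,0); v=(1,1)
4. t=3 → R at (7,3); v=(-1,1)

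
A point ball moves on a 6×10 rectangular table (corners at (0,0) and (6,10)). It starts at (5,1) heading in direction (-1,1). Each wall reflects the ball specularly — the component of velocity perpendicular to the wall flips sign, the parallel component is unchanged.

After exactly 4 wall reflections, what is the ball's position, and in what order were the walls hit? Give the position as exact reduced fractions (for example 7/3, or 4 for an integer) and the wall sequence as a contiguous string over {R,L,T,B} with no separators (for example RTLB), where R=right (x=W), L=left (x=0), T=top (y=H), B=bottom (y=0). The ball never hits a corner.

Final position: (0,2)
Wall sequence: LTRL

1. t=5 → L at (0,6); v=(1,1)
2. t=4 → T at (4,10); v=(1,-1)
3. t=2 → R at (6,8); v=(-1,-1)
4. t=6 → L at (0,2); v=(1,-1)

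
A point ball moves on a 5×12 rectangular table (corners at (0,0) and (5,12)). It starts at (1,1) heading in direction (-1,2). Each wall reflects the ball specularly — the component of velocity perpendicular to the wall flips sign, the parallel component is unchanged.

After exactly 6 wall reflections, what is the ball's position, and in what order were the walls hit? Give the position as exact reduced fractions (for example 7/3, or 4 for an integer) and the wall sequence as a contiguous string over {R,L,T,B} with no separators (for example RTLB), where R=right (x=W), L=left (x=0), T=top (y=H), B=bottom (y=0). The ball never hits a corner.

Final position: (5,9)
Wall sequence: LTRLBR

1. t=1 → L at (0,3); v=(1,2)
2. t=9/2 → T at (9/2,12); v=(1,-2)
3. t=1/2 → R at (5,11); v=(-1,-2)
4. t=5 → L at (0,1); v=(1,-2)
5. t=1/2 → B at (1/2,0); v=(1,2)
6. t=9/2 → R at (5,9); v=(-1,2)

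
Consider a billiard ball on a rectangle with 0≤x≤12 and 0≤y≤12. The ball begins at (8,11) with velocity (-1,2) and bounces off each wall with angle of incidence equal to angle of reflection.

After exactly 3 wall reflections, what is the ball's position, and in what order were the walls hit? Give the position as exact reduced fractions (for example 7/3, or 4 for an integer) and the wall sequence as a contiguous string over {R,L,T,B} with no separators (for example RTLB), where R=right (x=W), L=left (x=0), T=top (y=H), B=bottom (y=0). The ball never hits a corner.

Final position: (0,3)
Wall sequence: TBL

1. t=1/2 → T at (15/2,12); v=(-1,-2)
2. t=6 → B at (3/2,0); v=(-1,2)
3. t=3/2 → L at (0,3); v=(1,2)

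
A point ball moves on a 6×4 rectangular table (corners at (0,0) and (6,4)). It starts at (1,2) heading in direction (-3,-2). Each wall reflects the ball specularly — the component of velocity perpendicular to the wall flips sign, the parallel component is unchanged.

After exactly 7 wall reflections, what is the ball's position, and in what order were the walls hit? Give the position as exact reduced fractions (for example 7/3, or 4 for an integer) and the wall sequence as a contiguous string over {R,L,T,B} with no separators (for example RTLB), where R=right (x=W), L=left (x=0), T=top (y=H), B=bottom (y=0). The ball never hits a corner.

Final position: (6,8/3)
Wall sequence: LBRTLBR

1. t=1/3 → L at (0,4/3); v=(3,-2)
2. t=2/3 → B at (2,0); v=(3,2)
3. t=4/3 → R at (6,8/3); v=(-3,2)
4. t=2/3 → T at (4,4); v=(-3,-2)
5. t=4/3 → L at (0,4/3); v=(3,-2)
6. t=2/3 → B at (2,0); v=(3,2)
7. t=4/3 → R at (6,8/3); v=(-3,2)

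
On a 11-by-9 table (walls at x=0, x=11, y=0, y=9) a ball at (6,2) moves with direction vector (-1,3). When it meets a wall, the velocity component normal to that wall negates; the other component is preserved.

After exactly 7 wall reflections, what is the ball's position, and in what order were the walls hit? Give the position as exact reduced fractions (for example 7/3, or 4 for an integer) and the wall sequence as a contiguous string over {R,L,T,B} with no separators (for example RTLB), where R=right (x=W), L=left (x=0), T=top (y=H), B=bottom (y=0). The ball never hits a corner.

1. t=7/3 → T at (11/3,9); v=(-1,-3)
2. t=3 → B at (2/3,0); v=(-1,3)
3. t=2/3 → L at (0,2); v=(1,3)
4. t=7/3 → T at (7/3,9); v=(1,-3)
5. t=3 → B at (16/3,0); v=(1,3)
6. t=3 → T at (25/3,9); v=(1,-3)
7. t=8/3 → R at (11,1); v=(-1,-3)

Final position: (11,1)
Wall sequence: TBLTBTR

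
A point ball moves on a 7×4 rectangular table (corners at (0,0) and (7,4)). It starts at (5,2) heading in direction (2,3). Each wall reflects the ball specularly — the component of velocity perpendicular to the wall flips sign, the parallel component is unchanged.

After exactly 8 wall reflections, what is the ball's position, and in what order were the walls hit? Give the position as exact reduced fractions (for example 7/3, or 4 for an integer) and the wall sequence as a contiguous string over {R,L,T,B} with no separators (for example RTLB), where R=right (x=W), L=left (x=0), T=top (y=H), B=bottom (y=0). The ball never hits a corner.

Final position: (17/3,0)
Wall sequence: TRBTLBTB

1. t=2/3 → T at (19/3,4); v=(2,-3)
2. t=1/3 → R at (7,3); v=(-2,-3)
3. t=1 → B at (5,0); v=(-2,3)
4. t=4/3 → T at (7/3,4); v=(-2,-3)
5. t=7/6 → L at (0,1/2); v=(2,-3)
6. t=1/6 → B at (1/3,0); v=(2,3)
7. t=4/3 → T at (3,4); v=(2,-3)
8. t=4/3 → B at (17/3,0); v=(2,3)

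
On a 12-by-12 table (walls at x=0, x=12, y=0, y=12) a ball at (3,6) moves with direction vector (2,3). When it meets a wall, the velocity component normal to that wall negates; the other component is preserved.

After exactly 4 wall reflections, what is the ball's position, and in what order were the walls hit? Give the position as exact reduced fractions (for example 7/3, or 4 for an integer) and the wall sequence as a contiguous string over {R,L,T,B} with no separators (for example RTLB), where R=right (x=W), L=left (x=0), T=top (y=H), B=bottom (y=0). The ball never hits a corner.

Final position: (1,12)
Wall sequence: TRBT

1. t=2 → T at (7,12); v=(2,-3)
2. t=5/2 → R at (12,9/2); v=(-2,-3)
3. t=3/2 → B at (9,0); v=(-2,3)
4. t=4 → T at (1,12); v=(-2,-3)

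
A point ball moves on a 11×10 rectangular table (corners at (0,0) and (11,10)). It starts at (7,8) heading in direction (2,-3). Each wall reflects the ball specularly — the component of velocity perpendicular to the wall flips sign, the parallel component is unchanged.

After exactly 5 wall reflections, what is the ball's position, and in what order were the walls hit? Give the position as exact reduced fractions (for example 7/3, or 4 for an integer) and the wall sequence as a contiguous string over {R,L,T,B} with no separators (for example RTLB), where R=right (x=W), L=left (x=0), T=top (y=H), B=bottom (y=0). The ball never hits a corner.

Final position: (11/3,0)
Wall sequence: RBTLB

1. t=2 → R at (11,2); v=(-2,-3)
2. t=2/3 → B at (29/3,0); v=(-2,3)
3. t=10/3 → T at (3,10); v=(-2,-3)
4. t=3/2 → L at (0,11/2); v=(2,-3)
5. t=11/6 → B at (11/3,0); v=(2,3)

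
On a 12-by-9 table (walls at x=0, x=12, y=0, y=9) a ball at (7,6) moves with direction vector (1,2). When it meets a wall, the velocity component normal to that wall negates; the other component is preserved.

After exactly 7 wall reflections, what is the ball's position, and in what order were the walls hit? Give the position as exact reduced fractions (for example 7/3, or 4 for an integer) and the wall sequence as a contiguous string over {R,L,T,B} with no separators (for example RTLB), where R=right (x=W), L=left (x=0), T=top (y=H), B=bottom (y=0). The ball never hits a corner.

1. t=3/2 → T at (17/2,9); v=(1,-2)
2. t=7/2 → R at (12,2); v=(-1,-2)
3. t=1 → B at (11,0); v=(-1,2)
4. t=9/2 → T at (13/2,9); v=(-1,-2)
5. t=9/2 → B at (2,0); v=(-1,2)
6. t=2 → L at (0,4); v=(1,2)
7. t=5/2 → T at (5/2,9); v=(1,-2)

Final position: (5/2,9)
Wall sequence: TRBTBLT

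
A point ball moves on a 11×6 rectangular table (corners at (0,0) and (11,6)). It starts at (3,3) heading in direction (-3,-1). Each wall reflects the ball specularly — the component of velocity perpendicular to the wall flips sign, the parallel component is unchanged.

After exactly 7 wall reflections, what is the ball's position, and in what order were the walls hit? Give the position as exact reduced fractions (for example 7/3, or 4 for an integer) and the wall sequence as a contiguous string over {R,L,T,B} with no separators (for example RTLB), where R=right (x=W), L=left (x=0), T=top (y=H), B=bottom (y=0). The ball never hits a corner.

Final position: (2,0)
Wall sequence: LBRLTRB

1. t=1 → L at (0,2); v=(3,-1)
2. t=2 → B at (6,0); v=(3,1)
3. t=5/3 → R at (11,5/3); v=(-3,1)
4. t=11/3 → L at (0,16/3); v=(3,1)
5. t=2/3 → T at (2,6); v=(3,-1)
6. t=3 → R at (11,3); v=(-3,-1)
7. t=3 → B at (2,0); v=(-3,1)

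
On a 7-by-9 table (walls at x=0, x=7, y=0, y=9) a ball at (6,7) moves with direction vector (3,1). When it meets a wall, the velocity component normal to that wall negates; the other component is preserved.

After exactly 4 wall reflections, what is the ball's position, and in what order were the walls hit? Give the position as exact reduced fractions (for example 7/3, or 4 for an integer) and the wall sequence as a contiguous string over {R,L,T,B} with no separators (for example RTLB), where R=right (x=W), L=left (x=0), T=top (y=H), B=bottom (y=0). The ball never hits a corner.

1. t=1/3 → R at (7,22/3); v=(-3,1)
2. t=5/3 → T at (2,9); v=(-3,-1)
3. t=2/3 → L at (0,25/3); v=(3,-1)
4. t=7/3 → R at (7,6); v=(-3,-1)

Final position: (7,6)
Wall sequence: RTLR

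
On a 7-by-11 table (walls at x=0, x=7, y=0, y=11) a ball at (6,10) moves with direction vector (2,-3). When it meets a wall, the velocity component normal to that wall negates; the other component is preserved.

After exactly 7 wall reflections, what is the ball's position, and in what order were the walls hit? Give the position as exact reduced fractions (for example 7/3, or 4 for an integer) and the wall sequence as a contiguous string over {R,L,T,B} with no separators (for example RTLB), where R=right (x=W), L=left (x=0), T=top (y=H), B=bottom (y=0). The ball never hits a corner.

1. t=1/2 → R at (7,17/2); v=(-2,-3)
2. t=17/6 → B at (4/3,0); v=(-2,3)
3. t=2/3 → L at (0,2); v=(2,3)
4. t=3 → T at (6,11); v=(2,-3)
5. t=1/2 → R at (7,19/2); v=(-2,-3)
6. t=19/6 → B at (2/3,0); v=(-2,3)
7. t=1/3 → L at (0,1); v=(2,3)

Final position: (0,1)
Wall sequence: RBLTRBL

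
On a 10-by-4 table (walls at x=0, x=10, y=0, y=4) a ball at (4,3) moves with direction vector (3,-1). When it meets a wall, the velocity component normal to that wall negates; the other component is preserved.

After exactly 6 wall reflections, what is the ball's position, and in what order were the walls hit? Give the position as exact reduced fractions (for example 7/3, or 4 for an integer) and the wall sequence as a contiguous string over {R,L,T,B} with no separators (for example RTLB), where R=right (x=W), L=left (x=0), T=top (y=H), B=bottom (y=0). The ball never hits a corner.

1. t=2 → R at (10,1); v=(-3,-1)
2. t=1 → B at (7,0); v=(-3,1)
3. t=7/3 → L at (0,7/3); v=(3,1)
4. t=5/3 → T at (5,4); v=(3,-1)
5. t=5/3 → R at (10,7/3); v=(-3,-1)
6. t=7/3 → B at (3,0); v=(-3,1)

Final position: (3,0)
Wall sequence: RBLTRB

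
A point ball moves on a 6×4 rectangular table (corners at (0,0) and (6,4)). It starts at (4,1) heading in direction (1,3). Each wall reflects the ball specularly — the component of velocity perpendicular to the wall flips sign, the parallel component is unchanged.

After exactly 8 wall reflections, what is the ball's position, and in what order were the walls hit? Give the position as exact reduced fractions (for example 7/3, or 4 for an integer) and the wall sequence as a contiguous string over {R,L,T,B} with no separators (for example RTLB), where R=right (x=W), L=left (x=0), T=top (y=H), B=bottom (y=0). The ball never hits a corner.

1. t=1 → T at (5,4); v=(1,-3)
2. t=1 → R at (6,1); v=(-1,-3)
3. t=1/3 → B at (17/3,0); v=(-1,3)
4. t=4/3 → T at (13/3,4); v=(-1,-3)
5. t=4/3 → B at (3,0); v=(-1,3)
6. t=4/3 → T at (5/3,4); v=(-1,-3)
7. t=4/3 → B at (1/3,0); v=(-1,3)
8. t=1/3 → L at (0,1); v=(1,3)

Final position: (0,1)
Wall sequence: TRBTBTBL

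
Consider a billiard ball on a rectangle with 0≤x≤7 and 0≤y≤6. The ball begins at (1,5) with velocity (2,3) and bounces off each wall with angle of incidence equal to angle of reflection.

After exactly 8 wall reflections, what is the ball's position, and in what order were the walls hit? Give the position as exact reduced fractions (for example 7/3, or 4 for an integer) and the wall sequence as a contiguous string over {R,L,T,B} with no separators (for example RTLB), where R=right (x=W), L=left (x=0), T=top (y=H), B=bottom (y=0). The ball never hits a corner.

Final position: (7,1)
Wall sequence: TBRTBLTR

1. t=1/3 → T at (5/3,6); v=(2,-3)
2. t=2 → B at (17/3,0); v=(2,3)
3. t=2/3 → R at (7,2); v=(-2,3)
4. t=4/3 → T at (13/3,6); v=(-2,-3)
5. t=2 → B at (1/3,0); v=(-2,3)
6. t=1/6 → L at (0,1/2); v=(2,3)
7. t=11/6 → T at (11/3,6); v=(2,-3)
8. t=5/3 → R at (7,1); v=(-2,-3)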